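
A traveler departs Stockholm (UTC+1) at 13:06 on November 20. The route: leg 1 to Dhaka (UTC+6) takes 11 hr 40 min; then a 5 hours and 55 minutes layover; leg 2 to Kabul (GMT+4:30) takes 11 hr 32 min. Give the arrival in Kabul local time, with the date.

21:43 on November 21

Convert departure to UTC: 13:06 − 1:00 = 12:06 UTC on Nov 20.
Add 11 hours 40 minutes leg 1 → 23:46 UTC.
Add 5 hours and 55 minutes layover in Dhaka → 05:41 UTC (Nov 21).
Add 11 hours and 32 minutes leg 2 → 17:13 UTC.
Kabul is UTC+4:30, so local arrival = 17:13 + 4:30 = 21:43 on Nov 21.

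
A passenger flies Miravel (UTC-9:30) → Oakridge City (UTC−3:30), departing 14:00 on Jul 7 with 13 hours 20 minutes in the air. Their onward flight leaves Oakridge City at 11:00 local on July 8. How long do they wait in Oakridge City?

1 hour 40 minutes

Convert departure to UTC: 14:00 + 9:30 = 23:30 UTC on Jul 7.
Add 13 hours 20 minutes flight time → 12:50 UTC (Jul 8).
Oakridge City is UTC−3:30, so local arrival = 12:50 − 3:30 = 09:20 on Jul 8.
Layover = 11:00 − 09:20 = 1 hour 40 minutes.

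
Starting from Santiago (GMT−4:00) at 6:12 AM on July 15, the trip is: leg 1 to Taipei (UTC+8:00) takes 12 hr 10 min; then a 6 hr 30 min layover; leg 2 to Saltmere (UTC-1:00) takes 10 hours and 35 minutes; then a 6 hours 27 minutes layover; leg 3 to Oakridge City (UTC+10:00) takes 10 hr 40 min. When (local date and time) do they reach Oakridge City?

6:34 PM on July 17

Convert departure to UTC: 6:12 AM + 4:00 = 10:12 AM UTC on Jul 15.
Add 12 hours 10 minutes leg 1 → 10:22 PM UTC.
Add 6 hours and 30 minutes layover in Taipei → 4:52 AM UTC (Jul 16).
Add 10 hours and 35 minutes leg 2 → 3:27 PM UTC.
Add 6 hours and 27 minutes layover in Saltmere → 9:54 PM UTC.
Add 10 hours and 40 minutes leg 3 → 8:34 AM UTC (Jul 17).
Oakridge City is UTC+10:00, so local arrival = 8:34 AM + 10:00 = 6:34 PM on Jul 17.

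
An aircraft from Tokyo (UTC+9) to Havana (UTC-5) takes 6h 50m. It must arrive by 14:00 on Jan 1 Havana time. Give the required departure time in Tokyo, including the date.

Target arrival in UTC: 14:00 + 5:00 = 19:00 on Jan 1.
Subtract 6 hours 50 minutes → departure 12:10 UTC on Jan 1.
Tokyo is UTC+9:00: 12:10 + 9:00 = 21:10 on Jan 1.

21:10 on January 1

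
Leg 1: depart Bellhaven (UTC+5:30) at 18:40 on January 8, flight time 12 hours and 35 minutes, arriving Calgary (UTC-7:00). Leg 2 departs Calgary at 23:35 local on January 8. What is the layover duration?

Convert departure to UTC: 18:40 − 5:30 = 13:10 UTC on Jan 8.
Add 12 hours 35 minutes flight time → 01:45 UTC (Jan 9).
Calgary is UTC−7:00, so local arrival = 01:45 − 7:00 = 18:45 on Jan 8.
Layover = 23:35 − 18:45 = 4 hours 50 minutes.

4 hours 50 minutes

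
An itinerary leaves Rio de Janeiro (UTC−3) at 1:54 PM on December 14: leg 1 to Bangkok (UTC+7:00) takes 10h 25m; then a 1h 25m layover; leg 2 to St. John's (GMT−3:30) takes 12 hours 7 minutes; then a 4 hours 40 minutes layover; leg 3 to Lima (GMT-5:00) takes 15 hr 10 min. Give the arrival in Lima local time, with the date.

7:41 AM on Dec 16

Convert departure to UTC: 1:54 PM + 3:00 = 4:54 PM UTC on Dec 14.
Add 10 hours 25 minutes leg 1 → 3:19 AM UTC (Dec 15).
Add 1 hour and 25 minutes layover in Bangkok → 4:44 AM UTC.
Add 12 hours and 7 minutes leg 2 → 4:51 PM UTC.
Add 4 hours and 40 minutes layover in St. John's → 9:31 PM UTC.
Add 15 hours 10 minutes leg 3 → 12:41 PM UTC (Dec 16).
Lima is UTC−5:00, so local arrival = 12:41 PM − 5:00 = 7:41 AM on Dec 16.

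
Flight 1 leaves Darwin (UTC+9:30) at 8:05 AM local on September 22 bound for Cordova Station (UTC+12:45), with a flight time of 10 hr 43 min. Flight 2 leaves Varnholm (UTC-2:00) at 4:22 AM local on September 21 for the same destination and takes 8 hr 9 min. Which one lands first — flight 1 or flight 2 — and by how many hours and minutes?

Flight 1 in UTC: 8:05 AM − 9:30 = 10:35 PM on Sep 21.
+10 hours and 43 minutes → arrive 9:18 AM UTC on Sep 22.
Flight 2 in UTC: 4:22 AM + 2:00 = 6:22 AM on Sep 21.
+8 hours 9 minutes → arrive 2:31 PM UTC on Sep 21.
Flight 2 lands earlier by 18 hours 47 minutes.

the second, by 18 hours 47 minutes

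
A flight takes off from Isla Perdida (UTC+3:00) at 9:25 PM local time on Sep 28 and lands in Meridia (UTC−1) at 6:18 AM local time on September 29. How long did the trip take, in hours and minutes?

Departure in UTC: 9:25 PM − 3:00 = 6:25 PM on Sep 28.
Arrival in UTC: 6:18 AM + 1:00 = 7:18 AM on Sep 29.
Elapsed = 7:18 AM − 6:25 PM (+1 day) = 12 hours 53 minutes.

12 hours 53 minutes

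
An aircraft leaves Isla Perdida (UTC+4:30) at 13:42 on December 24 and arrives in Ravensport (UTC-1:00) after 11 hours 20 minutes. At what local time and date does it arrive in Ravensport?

19:32 on Dec 24

Convert departure to UTC: 13:42 − 4:30 = 09:12 UTC on Dec 24.
Add 11 hours 20 minutes travel time → 20:32 UTC.
Ravensport is UTC−1:00, so local arrival = 20:32 − 1:00 = 19:32 on Dec 24.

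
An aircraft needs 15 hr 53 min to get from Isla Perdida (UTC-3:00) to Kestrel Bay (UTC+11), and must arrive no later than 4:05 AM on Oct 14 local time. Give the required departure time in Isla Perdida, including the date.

10:12 PM on October 12

Target arrival in UTC: 4:05 AM − 11:00 = 5:05 PM on Oct 13.
Subtract 15 hours and 53 minutes → departure 1:12 AM UTC on Oct 13.
Isla Perdida is UTC−3:00: 1:12 AM − 3:00 = 10:12 PM on Oct 12.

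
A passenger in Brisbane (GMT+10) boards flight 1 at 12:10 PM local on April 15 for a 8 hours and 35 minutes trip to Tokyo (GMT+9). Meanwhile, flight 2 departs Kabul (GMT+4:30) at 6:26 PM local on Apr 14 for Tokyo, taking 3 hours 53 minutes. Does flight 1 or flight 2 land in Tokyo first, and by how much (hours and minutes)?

the second, by 16 hours 56 minutes

Flight 1 in UTC: 12:10 PM − 10:00 = 2:10 AM on Apr 15.
+8 hours 35 minutes → arrive 10:45 AM UTC on Apr 15.
Flight 2 in UTC: 6:26 PM − 4:30 = 1:56 PM on Apr 14.
+3 hours and 53 minutes → arrive 5:49 PM UTC on Apr 14.
Flight 2 lands earlier by 16 hours 56 minutes.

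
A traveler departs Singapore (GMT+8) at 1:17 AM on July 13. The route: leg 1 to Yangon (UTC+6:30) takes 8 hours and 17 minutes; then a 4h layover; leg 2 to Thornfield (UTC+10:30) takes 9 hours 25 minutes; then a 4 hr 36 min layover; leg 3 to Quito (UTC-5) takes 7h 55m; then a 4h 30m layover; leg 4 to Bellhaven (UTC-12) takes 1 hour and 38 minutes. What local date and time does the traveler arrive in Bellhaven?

9:38 PM on July 13

Convert departure to UTC: 1:17 AM − 8:00 = 5:17 PM UTC on Jul 12.
Add 8 hours and 17 minutes leg 1 → 1:34 AM UTC (Jul 13).
Add 4 hours layover in Yangon → 5:34 AM UTC.
Add 9 hours and 25 minutes leg 2 → 2:59 PM UTC.
Add 4 hours 36 minutes layover in Thornfield → 7:35 PM UTC.
Add 7 hours and 55 minutes leg 3 → 3:30 AM UTC (Jul 14).
Add 4 hours and 30 minutes layover in Quito → 8:00 AM UTC.
Add 1 hour 38 minutes leg 4 → 9:38 AM UTC.
Bellhaven is UTC−12:00, so local arrival = 9:38 AM − 12:00 = 9:38 PM on Jul 13.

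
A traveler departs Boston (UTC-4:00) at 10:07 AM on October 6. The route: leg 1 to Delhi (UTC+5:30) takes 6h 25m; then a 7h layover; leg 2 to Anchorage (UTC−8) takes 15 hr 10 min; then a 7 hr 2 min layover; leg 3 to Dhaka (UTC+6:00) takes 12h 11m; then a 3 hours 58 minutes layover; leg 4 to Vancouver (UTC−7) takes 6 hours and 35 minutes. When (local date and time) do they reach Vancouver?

Convert departure to UTC: 10:07 AM + 4:00 = 2:07 PM UTC on Oct 6.
Add 6 hours 25 minutes leg 1 → 8:32 PM UTC.
Add 7 hours layover in Delhi → 3:32 AM UTC (Oct 7).
Add 15 hours and 10 minutes leg 2 → 6:42 PM UTC.
Add 7 hours 2 minutes layover in Anchorage → 1:44 AM UTC (Oct 8).
Add 12 hours 11 minutes leg 3 → 1:55 PM UTC.
Add 3 hours and 58 minutes layover in Dhaka → 5:53 PM UTC.
Add 6 hours and 35 minutes leg 4 → 12:28 AM UTC (Oct 9).
Vancouver is UTC−7:00, so local arrival = 12:28 AM − 7:00 = 5:28 PM on Oct 8.

5:28 PM on Oct 8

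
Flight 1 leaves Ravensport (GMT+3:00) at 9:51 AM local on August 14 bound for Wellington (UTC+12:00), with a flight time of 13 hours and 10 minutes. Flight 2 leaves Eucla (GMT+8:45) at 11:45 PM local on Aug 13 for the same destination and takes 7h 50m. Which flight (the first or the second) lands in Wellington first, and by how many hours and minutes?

the second, by 21 hours 11 minutes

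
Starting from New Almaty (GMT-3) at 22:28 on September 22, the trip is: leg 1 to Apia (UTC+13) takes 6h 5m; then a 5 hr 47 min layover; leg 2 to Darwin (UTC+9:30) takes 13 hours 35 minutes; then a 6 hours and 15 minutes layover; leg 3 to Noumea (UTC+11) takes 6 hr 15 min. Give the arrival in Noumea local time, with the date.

Convert departure to UTC: 22:28 + 3:00 = 01:28 UTC on Sep 23.
Add 6 hours 5 minutes leg 1 → 07:33 UTC.
Add 5 hours and 47 minutes layover in Apia → 13:20 UTC.
Add 13 hours 35 minutes leg 2 → 02:55 UTC (Sep 24).
Add 6 hours 15 minutes layover in Darwin → 09:10 UTC.
Add 6 hours and 15 minutes leg 3 → 15:25 UTC.
Noumea is UTC+11:00, so local arrival = 15:25 + 11:00 = 02:25 on Sep 25.

02:25 on September 25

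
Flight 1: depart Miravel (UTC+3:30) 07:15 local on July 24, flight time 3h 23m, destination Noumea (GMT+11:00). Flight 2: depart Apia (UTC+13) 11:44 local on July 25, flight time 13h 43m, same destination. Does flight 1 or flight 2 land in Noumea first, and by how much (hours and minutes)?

the first, by 29 hours 19 minutes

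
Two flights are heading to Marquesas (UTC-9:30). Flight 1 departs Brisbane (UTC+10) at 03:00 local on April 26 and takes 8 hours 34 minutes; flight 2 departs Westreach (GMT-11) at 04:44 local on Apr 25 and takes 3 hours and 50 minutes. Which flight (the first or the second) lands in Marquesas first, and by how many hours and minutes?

the second, by 6 hours

Flight 1 in UTC: 03:00 − 10:00 = 17:00 on Apr 25.
+8 hours 34 minutes → arrive 01:34 UTC on Apr 26.
Flight 2 in UTC: 04:44 + 11:00 = 15:44 on Apr 25.
+3 hours 50 minutes → arrive 19:34 UTC on Apr 25.
Flight 2 lands earlier by 6 hours.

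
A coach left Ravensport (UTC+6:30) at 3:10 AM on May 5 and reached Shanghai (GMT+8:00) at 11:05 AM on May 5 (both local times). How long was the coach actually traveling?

6 hours 25 minutes

Shanghai is 1:30 ahead of Ravensport.
Clock-face elapsed time (ignoring zones) is 7 hours 55 minutes.
Actual elapsed = 7 hours 55 minutes − 1:30 = 6 hours 25 minutes.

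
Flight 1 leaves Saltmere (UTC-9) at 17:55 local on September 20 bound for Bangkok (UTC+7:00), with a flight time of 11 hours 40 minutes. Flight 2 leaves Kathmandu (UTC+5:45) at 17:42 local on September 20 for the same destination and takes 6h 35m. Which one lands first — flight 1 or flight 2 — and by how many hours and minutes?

the second, by 20 hours 3 minutes

Flight 1 in UTC: 17:55 + 9:00 = 02:55 on Sep 21.
+11 hours 40 minutes → arrive 14:35 UTC on Sep 21.
Flight 2 in UTC: 17:42 − 5:45 = 11:57 on Sep 20.
+6 hours 35 minutes → arrive 18:32 UTC on Sep 20.
Flight 2 lands earlier by 20 hours 3 minutes.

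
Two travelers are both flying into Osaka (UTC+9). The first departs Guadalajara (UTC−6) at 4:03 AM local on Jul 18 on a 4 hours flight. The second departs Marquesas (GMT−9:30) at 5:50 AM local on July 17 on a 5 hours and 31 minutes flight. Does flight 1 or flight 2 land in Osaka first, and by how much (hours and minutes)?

Flight 1 in UTC: 4:03 AM + 6:00 = 10:03 AM on Jul 18.
+4 hours → arrive 2:03 PM UTC on Jul 18.
Flight 2 in UTC: 5:50 AM + 9:30 = 3:20 PM on Jul 17.
+5 hours 31 minutes → arrive 8:51 PM UTC on Jul 17.
Flight 2 lands earlier by 17 hours 12 minutes.

the second, by 17 hours 12 minutes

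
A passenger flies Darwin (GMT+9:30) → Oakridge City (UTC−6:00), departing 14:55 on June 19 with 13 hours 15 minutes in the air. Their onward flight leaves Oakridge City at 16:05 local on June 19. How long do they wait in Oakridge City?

Convert departure to UTC: 14:55 − 9:30 = 05:25 UTC on Jun 19.
Add 13 hours and 15 minutes flight time → 18:40 UTC.
Oakridge City is UTC−6:00, so local arrival = 18:40 − 6:00 = 12:40 on Jun 19.
Layover = 16:05 − 12:40 = 3 hours 25 minutes.

3 hours 25 minutes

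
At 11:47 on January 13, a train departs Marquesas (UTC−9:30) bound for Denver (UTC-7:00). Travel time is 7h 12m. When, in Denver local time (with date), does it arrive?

21:29 on January 13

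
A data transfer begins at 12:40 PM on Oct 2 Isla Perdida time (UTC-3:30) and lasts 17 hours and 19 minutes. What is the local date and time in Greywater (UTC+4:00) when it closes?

Convert start to UTC: 12:40 PM + 3:30 = 4:10 PM UTC on Oct 2.
Add 17 hours and 19 minutes duration → 9:29 AM UTC (Oct 3).
Greywater is UTC+4:00, so local end time = 9:29 AM + 4:00 = 1:29 PM on Oct 3.

1:29 PM on October 3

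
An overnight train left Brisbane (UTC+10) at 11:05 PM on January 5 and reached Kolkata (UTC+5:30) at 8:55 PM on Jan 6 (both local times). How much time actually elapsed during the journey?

26 hours 20 minutes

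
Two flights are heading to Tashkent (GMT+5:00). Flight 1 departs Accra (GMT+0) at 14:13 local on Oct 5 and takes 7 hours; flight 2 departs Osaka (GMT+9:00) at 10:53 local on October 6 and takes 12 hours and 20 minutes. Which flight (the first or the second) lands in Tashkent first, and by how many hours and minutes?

the first, by 17 hours

Flight 1 departs at 14:13 UTC (Oct 5).
+7 hours → arrive 21:13 UTC on Oct 5.
Flight 2 in UTC: 10:53 − 9:00 = 01:53 on Oct 6.
+12 hours 20 minutes → arrive 14:13 UTC on Oct 6.
Flight 1 lands earlier by 17 hours.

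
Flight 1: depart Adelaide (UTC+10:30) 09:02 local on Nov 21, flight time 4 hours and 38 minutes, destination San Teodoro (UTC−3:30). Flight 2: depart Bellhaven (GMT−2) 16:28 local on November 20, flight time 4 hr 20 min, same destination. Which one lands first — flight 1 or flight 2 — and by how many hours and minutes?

Flight 1 in UTC: 09:02 − 10:30 = 22:32 on Nov 20.
+4 hours 38 minutes → arrive 03:10 UTC on Nov 21.
Flight 2 in UTC: 16:28 + 2:00 = 18:28 on Nov 20.
+4 hours and 20 minutes → arrive 22:48 UTC on Nov 20.
Flight 2 lands earlier by 4 hours 22 minutes.

the second, by 4 hours 22 minutes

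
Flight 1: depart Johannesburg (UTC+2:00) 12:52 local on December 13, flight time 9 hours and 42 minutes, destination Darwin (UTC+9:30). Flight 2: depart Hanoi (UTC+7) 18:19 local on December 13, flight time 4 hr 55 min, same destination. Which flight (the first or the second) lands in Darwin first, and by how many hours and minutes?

the second, by 4 hours 20 minutes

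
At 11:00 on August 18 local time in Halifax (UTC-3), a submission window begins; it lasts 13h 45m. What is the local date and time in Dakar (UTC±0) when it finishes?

Dakar is 3:00 ahead of Halifax.
After 13 hours and 45 minutes it is 00:45 (Aug 19) in Halifax.
Shift by the zone difference: 00:45 + 3:00 = 03:45 on Aug 19 in Dakar.

03:45 on Aug 19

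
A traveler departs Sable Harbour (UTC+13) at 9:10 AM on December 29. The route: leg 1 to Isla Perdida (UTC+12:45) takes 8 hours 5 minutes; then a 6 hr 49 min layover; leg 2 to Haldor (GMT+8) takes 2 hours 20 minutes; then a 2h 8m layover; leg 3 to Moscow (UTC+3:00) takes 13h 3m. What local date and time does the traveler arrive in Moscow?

7:35 AM on Dec 30

Convert departure to UTC: 9:10 AM − 13:00 = 8:10 PM UTC on Dec 28.
Add 8 hours 5 minutes leg 1 → 4:15 AM UTC (Dec 29).
Add 6 hours and 49 minutes layover in Isla Perdida → 11:04 AM UTC.
Add 2 hours and 20 minutes leg 2 → 1:24 PM UTC.
Add 2 hours and 8 minutes layover in Haldor → 3:32 PM UTC.
Add 13 hours 3 minutes leg 3 → 4:35 AM UTC (Dec 30).
Moscow is UTC+3:00, so local arrival = 4:35 AM + 3:00 = 7:35 AM on Dec 30.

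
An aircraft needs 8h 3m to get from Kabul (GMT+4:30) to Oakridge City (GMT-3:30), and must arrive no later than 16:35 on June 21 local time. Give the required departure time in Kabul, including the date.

Target arrival in UTC: 16:35 + 3:30 = 20:05 on Jun 21.
Subtract 8 hours and 3 minutes → departure 12:02 UTC on Jun 21.
Kabul is UTC+4:30: 12:02 + 4:30 = 16:32 on Jun 21.

16:32 on June 21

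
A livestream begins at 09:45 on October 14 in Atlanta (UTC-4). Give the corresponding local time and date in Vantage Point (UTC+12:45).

02:30 on October 15

In UTC: 09:45 + 4:00 = 13:45 on Oct 14.
Vantage Point is UTC+12:45: 13:45 + 12:45 = 02:30 on Oct 15.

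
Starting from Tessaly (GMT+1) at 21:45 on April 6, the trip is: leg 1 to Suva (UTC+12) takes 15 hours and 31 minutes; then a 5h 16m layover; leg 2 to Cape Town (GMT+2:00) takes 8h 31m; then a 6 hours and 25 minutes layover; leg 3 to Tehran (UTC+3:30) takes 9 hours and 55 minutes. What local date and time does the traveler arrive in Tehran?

Convert departure to UTC: 21:45 − 1:00 = 20:45 UTC on Apr 6.
Add 15 hours 31 minutes leg 1 → 12:16 UTC (Apr 7).
Add 5 hours and 16 minutes layover in Suva → 17:32 UTC.
Add 8 hours and 31 minutes leg 2 → 02:03 UTC (Apr 8).
Add 6 hours 25 minutes layover in Cape Town → 08:28 UTC.
Add 9 hours 55 minutes leg 3 → 18:23 UTC.
Tehran is UTC+3:30, so local arrival = 18:23 + 3:30 = 21:53 on Apr 8.

21:53 on Apr 8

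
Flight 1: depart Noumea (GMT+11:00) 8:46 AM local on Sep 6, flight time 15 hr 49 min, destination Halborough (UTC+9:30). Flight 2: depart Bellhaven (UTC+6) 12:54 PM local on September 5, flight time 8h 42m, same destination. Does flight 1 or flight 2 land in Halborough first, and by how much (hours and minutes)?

Flight 1 in UTC: 8:46 AM − 11:00 = 9:46 PM on Sep 5.
+15 hours and 49 minutes → arrive 1:35 PM UTC on Sep 6.
Flight 2 in UTC: 12:54 PM − 6:00 = 6:54 AM on Sep 5.
+8 hours and 42 minutes → arrive 3:36 PM UTC on Sep 5.
Flight 2 lands earlier by 21 hours 59 minutes.

the second, by 21 hours 59 minutes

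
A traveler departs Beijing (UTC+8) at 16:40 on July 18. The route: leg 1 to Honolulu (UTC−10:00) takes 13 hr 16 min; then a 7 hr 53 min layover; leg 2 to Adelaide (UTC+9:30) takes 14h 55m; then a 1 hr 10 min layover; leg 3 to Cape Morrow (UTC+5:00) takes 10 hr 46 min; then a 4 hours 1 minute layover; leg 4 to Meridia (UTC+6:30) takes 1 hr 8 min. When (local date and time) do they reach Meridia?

Convert departure to UTC: 16:40 − 8:00 = 08:40 UTC on Jul 18.
Add 13 hours and 16 minutes leg 1 → 21:56 UTC.
Add 7 hours 53 minutes layover in Honolulu → 05:49 UTC (Jul 19).
Add 14 hours and 55 minutes leg 2 → 20:44 UTC.
Add 1 hour 10 minutes layover in Adelaide → 21:54 UTC.
Add 10 hours 46 minutes leg 3 → 08:40 UTC (Jul 20).
Add 4 hours 1 minute layover in Cape Morrow → 12:41 UTC.
Add 1 hour 8 minutes leg 4 → 13:49 UTC.
Meridia is UTC+6:30, so local arrival = 13:49 + 6:30 = 20:19 on Jul 20.

20:19 on July 20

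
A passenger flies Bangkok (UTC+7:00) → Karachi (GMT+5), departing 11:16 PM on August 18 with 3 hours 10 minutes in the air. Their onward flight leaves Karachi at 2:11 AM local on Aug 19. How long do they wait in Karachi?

1 hour 45 minutes

Convert departure to UTC: 11:16 PM − 7:00 = 4:16 PM UTC on Aug 18.
Add 3 hours and 10 minutes flight time → 7:26 PM UTC.
Karachi is UTC+5:00, so local arrival = 7:26 PM + 5:00 = 12:26 AM on Aug 19.
Layover = 2:11 AM − 12:26 AM = 1 hour 45 minutes.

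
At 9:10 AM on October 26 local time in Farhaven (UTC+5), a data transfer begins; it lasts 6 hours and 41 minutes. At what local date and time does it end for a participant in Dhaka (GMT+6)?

4:51 PM on October 26

Convert start to UTC: 9:10 AM − 5:00 = 4:10 AM UTC on Oct 26.
Add 6 hours 41 minutes duration → 10:51 AM UTC.
Dhaka is UTC+6:00, so local end time = 10:51 AM + 6:00 = 4:51 PM on Oct 26.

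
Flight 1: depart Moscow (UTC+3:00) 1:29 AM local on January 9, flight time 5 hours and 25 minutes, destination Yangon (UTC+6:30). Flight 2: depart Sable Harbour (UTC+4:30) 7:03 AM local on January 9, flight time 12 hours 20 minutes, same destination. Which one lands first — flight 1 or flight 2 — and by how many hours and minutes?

the first, by 10 hours 59 minutes

Flight 1 in UTC: 1:29 AM − 3:00 = 10:29 PM on Jan 8.
+5 hours 25 minutes → arrive 3:54 AM UTC on Jan 9.
Flight 2 in UTC: 7:03 AM − 4:30 = 2:33 AM on Jan 9.
+12 hours 20 minutes → arrive 2:53 PM UTC on Jan 9.
Flight 1 lands earlier by 10 hours 59 minutes.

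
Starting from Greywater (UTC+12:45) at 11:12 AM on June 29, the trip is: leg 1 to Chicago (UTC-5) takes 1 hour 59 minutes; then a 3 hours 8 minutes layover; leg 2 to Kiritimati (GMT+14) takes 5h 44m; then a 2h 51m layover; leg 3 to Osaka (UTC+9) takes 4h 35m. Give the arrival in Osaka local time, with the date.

Convert departure to UTC: 11:12 AM − 12:45 = 10:27 PM UTC on Jun 28.
Add 1 hour 59 minutes leg 1 → 12:26 AM UTC (Jun 29).
Add 3 hours 8 minutes layover in Chicago → 3:34 AM UTC.
Add 5 hours 44 minutes leg 2 → 9:18 AM UTC.
Add 2 hours and 51 minutes layover in Kiritimati → 12:09 PM UTC.
Add 4 hours and 35 minutes leg 3 → 4:44 PM UTC.
Osaka is UTC+9:00, so local arrival = 4:44 PM + 9:00 = 1:44 AM on Jun 30.

1:44 AM on June 30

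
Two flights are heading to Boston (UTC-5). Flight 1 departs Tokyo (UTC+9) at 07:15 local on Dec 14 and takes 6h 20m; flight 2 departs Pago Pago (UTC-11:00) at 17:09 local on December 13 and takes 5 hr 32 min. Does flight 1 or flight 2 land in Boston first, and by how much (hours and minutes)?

the first, by 5 hours 6 minutes

Flight 1 in UTC: 07:15 − 9:00 = 22:15 on Dec 13.
+6 hours and 20 minutes → arrive 04:35 UTC on Dec 14.
Flight 2 in UTC: 17:09 + 11:00 = 04:09 on Dec 14.
+5 hours 32 minutes → arrive 09:41 UTC on Dec 14.
Flight 1 lands earlier by 5 hours 6 minutes.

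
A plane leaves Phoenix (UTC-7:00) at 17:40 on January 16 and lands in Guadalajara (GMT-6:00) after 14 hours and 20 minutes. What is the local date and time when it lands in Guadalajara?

09:00 on January 17

Convert departure to UTC: 17:40 + 7:00 = 00:40 UTC on Jan 17.
Add 14 hours and 20 minutes travel time → 15:00 UTC.
Guadalajara is UTC−6:00, so local arrival = 15:00 − 6:00 = 09:00 on Jan 17.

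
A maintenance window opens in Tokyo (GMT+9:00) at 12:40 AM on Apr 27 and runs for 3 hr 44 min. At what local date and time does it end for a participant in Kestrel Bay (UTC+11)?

6:24 AM on April 27

Kestrel Bay is 2:00 ahead of Tokyo.
After 3 hours 44 minutes it is 4:24 AM in Tokyo.
Shift by the zone difference: 4:24 AM + 2:00 = 6:24 AM on Apr 27 in Kestrel Bay.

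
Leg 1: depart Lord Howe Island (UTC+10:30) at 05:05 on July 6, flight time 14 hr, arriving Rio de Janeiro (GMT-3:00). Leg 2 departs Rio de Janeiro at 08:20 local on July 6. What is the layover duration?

Convert departure to UTC: 05:05 − 10:30 = 18:35 UTC on Jul 5.
Add 14 hours flight time → 08:35 UTC (Jul 6).
Rio de Janeiro is UTC−3:00, so local arrival = 08:35 − 3:00 = 05:35 on Jul 6.
Layover = 08:20 − 05:35 = 2 hours 45 minutes.

2 hours 45 minutes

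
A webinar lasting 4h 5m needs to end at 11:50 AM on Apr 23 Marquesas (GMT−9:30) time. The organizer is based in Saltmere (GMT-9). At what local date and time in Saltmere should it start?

8:15 AM on Apr 23

Target end time in UTC: 11:50 AM + 9:30 = 9:20 PM on Apr 23.
Subtract 4 hours and 5 minutes → start 5:15 PM UTC on Apr 23.
Saltmere is UTC−9:00: 5:15 PM − 9:00 = 8:15 AM on Apr 23.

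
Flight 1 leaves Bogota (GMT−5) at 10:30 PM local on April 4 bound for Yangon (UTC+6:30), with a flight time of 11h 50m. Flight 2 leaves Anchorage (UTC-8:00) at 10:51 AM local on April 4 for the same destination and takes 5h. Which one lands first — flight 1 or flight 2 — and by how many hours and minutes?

the second, by 15 hours 29 minutes

Flight 1 in UTC: 10:30 PM + 5:00 = 3:30 AM on Apr 5.
+11 hours and 50 minutes → arrive 3:20 PM UTC on Apr 5.
Flight 2 in UTC: 10:51 AM + 8:00 = 6:51 PM on Apr 4.
+5 hours → arrive 11:51 PM UTC on Apr 4.
Flight 2 lands earlier by 15 hours 29 minutes.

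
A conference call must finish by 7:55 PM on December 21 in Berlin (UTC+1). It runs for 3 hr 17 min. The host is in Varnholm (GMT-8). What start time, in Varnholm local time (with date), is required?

7:38 AM on December 21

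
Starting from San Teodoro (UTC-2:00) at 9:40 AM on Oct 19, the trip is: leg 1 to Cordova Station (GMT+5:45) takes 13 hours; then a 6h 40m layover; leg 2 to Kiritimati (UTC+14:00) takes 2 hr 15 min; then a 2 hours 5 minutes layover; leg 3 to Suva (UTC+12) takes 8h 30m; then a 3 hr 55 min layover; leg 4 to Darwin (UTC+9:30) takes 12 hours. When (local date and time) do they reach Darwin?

Convert departure to UTC: 9:40 AM + 2:00 = 11:40 AM UTC on Oct 19.
Add 13 hours leg 1 → 12:40 AM UTC (Oct 20).
Add 6 hours and 40 minutes layover in Cordova Station → 7:20 AM UTC.
Add 2 hours 15 minutes leg 2 → 9:35 AM UTC.
Add 2 hours 5 minutes layover in Kiritimati → 11:40 AM UTC.
Add 8 hours and 30 minutes leg 3 → 8:10 PM UTC.
Add 3 hours and 55 minutes layover in Suva → 12:05 AM UTC (Oct 21).
Add 12 hours leg 4 → 12:05 PM UTC.
Darwin is UTC+9:30, so local arrival = 12:05 PM + 9:30 = 9:35 PM on Oct 21.

9:35 PM on October 21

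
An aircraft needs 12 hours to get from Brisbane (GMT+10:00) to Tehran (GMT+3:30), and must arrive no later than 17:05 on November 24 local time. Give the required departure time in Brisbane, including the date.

11:35 on Nov 24

Target arrival in UTC: 17:05 − 3:30 = 13:35 on Nov 24.
Subtract 12 hours → departure 01:35 UTC on Nov 24.
Brisbane is UTC+10:00: 01:35 + 10:00 = 11:35 on Nov 24.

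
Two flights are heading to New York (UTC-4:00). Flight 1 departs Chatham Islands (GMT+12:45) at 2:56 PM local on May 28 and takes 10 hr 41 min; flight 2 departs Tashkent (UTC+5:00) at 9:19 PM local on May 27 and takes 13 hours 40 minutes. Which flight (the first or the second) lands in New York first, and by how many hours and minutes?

Flight 1 in UTC: 2:56 PM − 12:45 = 2:11 AM on May 28.
+10 hours and 41 minutes → arrive 12:52 PM UTC on May 28.
Flight 2 in UTC: 9:19 PM − 5:00 = 4:19 PM on May 27.
+13 hours 40 minutes → arrive 5:59 AM UTC on May 28.
Flight 2 lands earlier by 6 hours 53 minutes.

the second, by 6 hours 53 minutes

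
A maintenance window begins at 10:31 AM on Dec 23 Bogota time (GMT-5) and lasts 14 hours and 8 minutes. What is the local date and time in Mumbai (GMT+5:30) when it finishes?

11:09 AM on December 24

Convert start to UTC: 10:31 AM + 5:00 = 3:31 PM UTC on Dec 23.
Add 14 hours and 8 minutes duration → 5:39 AM UTC (Dec 24).
Mumbai is UTC+5:30, so local end time = 5:39 AM + 5:30 = 11:09 AM on Dec 24.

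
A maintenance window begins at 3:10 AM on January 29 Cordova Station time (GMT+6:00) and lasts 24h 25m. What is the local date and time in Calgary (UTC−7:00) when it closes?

2:35 PM on January 29

Calgary is 13:00 behind Cordova Station.
After 24 hours and 25 minutes it is 3:35 AM (Jan 30) in Cordova Station.
Shift by the zone difference: 3:35 AM − 13:00 = 2:35 PM on Jan 29 in Calgary.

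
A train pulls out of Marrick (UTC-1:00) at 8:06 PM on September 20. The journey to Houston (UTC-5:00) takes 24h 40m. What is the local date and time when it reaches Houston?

4:46 PM on September 21

Convert departure to UTC: 8:06 PM + 1:00 = 9:06 PM UTC on Sep 20.
Add 24 hours and 40 minutes travel time → 9:46 PM UTC (Sep 21).
Houston is UTC−5:00, so local arrival = 9:46 PM − 5:00 = 4:46 PM on Sep 21.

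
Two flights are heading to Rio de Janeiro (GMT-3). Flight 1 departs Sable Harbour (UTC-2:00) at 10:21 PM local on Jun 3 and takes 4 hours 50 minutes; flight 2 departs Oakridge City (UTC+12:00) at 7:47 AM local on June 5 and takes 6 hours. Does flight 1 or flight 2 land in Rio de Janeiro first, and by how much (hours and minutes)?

the first, by 20 hours 36 minutes

Flight 1 in UTC: 10:21 PM + 2:00 = 12:21 AM on Jun 4.
+4 hours 50 minutes → arrive 5:11 AM UTC on Jun 4.
Flight 2 in UTC: 7:47 AM − 12:00 = 7:47 PM on Jun 4.
+6 hours → arrive 1:47 AM UTC on Jun 5.
Flight 1 lands earlier by 20 hours 36 minutes.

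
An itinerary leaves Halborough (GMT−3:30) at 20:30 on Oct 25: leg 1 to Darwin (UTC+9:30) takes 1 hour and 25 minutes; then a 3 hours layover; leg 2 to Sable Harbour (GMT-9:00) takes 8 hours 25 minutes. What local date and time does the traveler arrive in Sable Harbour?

Convert departure to UTC: 20:30 + 3:30 = 00:00 UTC on Oct 26.
Add 1 hour 25 minutes leg 1 → 01:25 UTC.
Add 3 hours layover in Darwin → 04:25 UTC.
Add 8 hours 25 minutes leg 2 → 12:50 UTC.
Sable Harbour is UTC−9:00, so local arrival = 12:50 − 9:00 = 03:50 on Oct 26.

03:50 on October 26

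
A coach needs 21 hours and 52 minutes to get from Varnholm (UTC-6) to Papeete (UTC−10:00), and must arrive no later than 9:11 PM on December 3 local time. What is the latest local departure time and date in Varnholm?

Target arrival in UTC: 9:11 PM + 10:00 = 7:11 AM on Dec 4.
Subtract 21 hours 52 minutes → departure 9:19 AM UTC on Dec 3.
Varnholm is UTC−6:00: 9:19 AM − 6:00 = 3:19 AM on Dec 3.

3:19 AM on December 3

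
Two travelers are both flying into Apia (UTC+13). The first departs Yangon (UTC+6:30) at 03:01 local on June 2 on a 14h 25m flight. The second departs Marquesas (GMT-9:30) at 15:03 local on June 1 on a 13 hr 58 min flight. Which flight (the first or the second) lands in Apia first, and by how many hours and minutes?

Flight 1 in UTC: 03:01 − 6:30 = 20:31 on Jun 1.
+14 hours and 25 minutes → arrive 10:56 UTC on Jun 2.
Flight 2 in UTC: 15:03 + 9:30 = 00:33 on Jun 2.
+13 hours and 58 minutes → arrive 14:31 UTC on Jun 2.
Flight 1 lands earlier by 3 hours 35 minutes.

the first, by 3 hours 35 minutes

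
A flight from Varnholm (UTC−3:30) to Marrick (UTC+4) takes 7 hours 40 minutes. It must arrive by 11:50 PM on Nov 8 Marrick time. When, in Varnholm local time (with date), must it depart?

Target arrival in UTC: 11:50 PM − 4:00 = 7:50 PM on Nov 8.
Subtract 7 hours and 40 minutes → departure 12:10 PM UTC on Nov 8.
Varnholm is UTC−3:30: 12:10 PM − 3:30 = 8:40 AM on Nov 8.

8:40 AM on November 8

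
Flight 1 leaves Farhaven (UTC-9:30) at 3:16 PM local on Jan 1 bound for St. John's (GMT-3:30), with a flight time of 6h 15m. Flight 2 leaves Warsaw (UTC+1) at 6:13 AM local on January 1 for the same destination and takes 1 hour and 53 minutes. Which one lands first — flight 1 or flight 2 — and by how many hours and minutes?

the second, by 23 hours 55 minutes

Flight 1 in UTC: 3:16 PM + 9:30 = 12:46 AM on Jan 2.
+6 hours 15 minutes → arrive 7:01 AM UTC on Jan 2.
Flight 2 in UTC: 6:13 AM − 1:00 = 5:13 AM on Jan 1.
+1 hour 53 minutes → arrive 7:06 AM UTC on Jan 1.
Flight 2 lands earlier by 23 hours 55 minutes.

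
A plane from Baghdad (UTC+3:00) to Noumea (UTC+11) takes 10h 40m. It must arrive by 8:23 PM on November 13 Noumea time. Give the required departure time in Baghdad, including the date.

1:43 AM on November 13

Target arrival in UTC: 8:23 PM − 11:00 = 9:23 AM on Nov 13.
Subtract 10 hours and 40 minutes → departure 10:43 PM UTC on Nov 12.
Baghdad is UTC+3:00: 10:43 PM + 3:00 = 1:43 AM on Nov 13.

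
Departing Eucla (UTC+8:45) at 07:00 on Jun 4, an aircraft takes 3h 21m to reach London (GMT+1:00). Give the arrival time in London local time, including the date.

02:36 on June 4

Convert departure to UTC: 07:00 − 8:45 = 22:15 UTC on Jun 3.
Add 3 hours 21 minutes travel time → 01:36 UTC (Jun 4).
London is UTC+1:00, so local arrival = 01:36 + 1:00 = 02:36 on Jun 4.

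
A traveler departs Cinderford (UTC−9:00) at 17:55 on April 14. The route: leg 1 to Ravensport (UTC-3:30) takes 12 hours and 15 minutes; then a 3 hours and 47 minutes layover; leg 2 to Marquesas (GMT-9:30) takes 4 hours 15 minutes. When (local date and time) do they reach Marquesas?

13:42 on April 15

Convert departure to UTC: 17:55 + 9:00 = 02:55 UTC on Apr 15.
Add 12 hours and 15 minutes leg 1 → 15:10 UTC.
Add 3 hours 47 minutes layover in Ravensport → 18:57 UTC.
Add 4 hours 15 minutes leg 2 → 23:12 UTC.
Marquesas is UTC−9:30, so local arrival = 23:12 − 9:30 = 13:42 on Apr 15.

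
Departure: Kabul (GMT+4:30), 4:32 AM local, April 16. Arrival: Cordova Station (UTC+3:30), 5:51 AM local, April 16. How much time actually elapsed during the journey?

2 hours 19 minutes

Departure in UTC: 4:32 AM − 4:30 = 12:02 AM on Apr 16.
Arrival in UTC: 5:51 AM − 3:30 = 2:21 AM on Apr 16.
Elapsed = 2:21 AM − 12:02 AM = 2 hours 19 minutes.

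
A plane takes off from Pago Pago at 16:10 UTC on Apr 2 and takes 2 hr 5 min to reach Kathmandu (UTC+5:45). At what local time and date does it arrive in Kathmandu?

00:00 on Apr 3

Departure is given in UTC: 16:10 on Apr 2.
Add 2 hours 5 minutes → 18:15 UTC.
Kathmandu is UTC+5:45: 18:15 + 5:45 = 00:00 on Apr 3.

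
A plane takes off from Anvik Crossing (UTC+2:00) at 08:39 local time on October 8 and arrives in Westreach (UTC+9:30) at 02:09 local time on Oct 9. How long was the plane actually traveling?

Departure in UTC: 08:39 − 2:00 = 06:39 on Oct 8.
Arrival in UTC: 02:09 − 9:30 = 16:39 on Oct 8.
Elapsed = 16:39 − 06:39 = 10 hours.

10 hours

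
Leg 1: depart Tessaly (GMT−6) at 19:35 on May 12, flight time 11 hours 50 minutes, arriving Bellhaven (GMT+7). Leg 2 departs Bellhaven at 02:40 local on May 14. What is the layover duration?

6 hours 15 minutes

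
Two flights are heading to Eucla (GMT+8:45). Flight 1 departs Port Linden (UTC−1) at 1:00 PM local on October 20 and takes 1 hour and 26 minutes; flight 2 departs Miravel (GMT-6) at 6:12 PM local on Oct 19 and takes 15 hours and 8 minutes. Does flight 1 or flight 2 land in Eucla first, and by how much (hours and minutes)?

Flight 1 in UTC: 1:00 PM + 1:00 = 2:00 PM on Oct 20.
+1 hour and 26 minutes → arrive 3:26 PM UTC on Oct 20.
Flight 2 in UTC: 6:12 PM + 6:00 = 12:12 AM on Oct 20.
+15 hours and 8 minutes → arrive 3:20 PM UTC on Oct 20.
Flight 2 lands earlier by 6 minutes.

the second, by 6 minutes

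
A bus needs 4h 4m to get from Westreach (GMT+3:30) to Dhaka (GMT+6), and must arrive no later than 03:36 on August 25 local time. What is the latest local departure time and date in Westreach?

21:02 on August 24

Target arrival in UTC: 03:36 − 6:00 = 21:36 on Aug 24.
Subtract 4 hours and 4 minutes → departure 17:32 UTC on Aug 24.
Westreach is UTC+3:30: 17:32 + 3:30 = 21:02 on Aug 24.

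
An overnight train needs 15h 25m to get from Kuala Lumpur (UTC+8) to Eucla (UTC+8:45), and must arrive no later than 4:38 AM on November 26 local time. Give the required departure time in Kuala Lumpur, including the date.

Target arrival in UTC: 4:38 AM − 8:45 = 7:53 PM on Nov 25.
Subtract 15 hours and 25 minutes → departure 4:28 AM UTC on Nov 25.
Kuala Lumpur is UTC+8:00: 4:28 AM + 8:00 = 12:28 PM on Nov 25.

12:28 PM on November 25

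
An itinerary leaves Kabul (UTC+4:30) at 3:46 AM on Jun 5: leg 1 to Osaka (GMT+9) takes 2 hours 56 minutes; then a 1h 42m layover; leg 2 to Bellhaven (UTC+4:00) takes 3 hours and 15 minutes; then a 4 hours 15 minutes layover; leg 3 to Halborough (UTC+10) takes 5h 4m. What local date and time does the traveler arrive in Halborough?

2:28 AM on June 6

Convert departure to UTC: 3:46 AM − 4:30 = 11:16 PM UTC on Jun 4.
Add 2 hours 56 minutes leg 1 → 2:12 AM UTC (Jun 5).
Add 1 hour and 42 minutes layover in Osaka → 3:54 AM UTC.
Add 3 hours and 15 minutes leg 2 → 7:09 AM UTC.
Add 4 hours 15 minutes layover in Bellhaven → 11:24 AM UTC.
Add 5 hours 4 minutes leg 3 → 4:28 PM UTC.
Halborough is UTC+10:00, so local arrival = 4:28 PM + 10:00 = 2:28 AM on Jun 6.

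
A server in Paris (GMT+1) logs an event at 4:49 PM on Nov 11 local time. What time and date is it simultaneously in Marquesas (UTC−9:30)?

In UTC: 4:49 PM − 1:00 = 3:49 PM on Nov 11.
Marquesas is UTC−9:30: 3:49 PM − 9:30 = 6:19 AM on Nov 11.

6:19 AM on Nov 11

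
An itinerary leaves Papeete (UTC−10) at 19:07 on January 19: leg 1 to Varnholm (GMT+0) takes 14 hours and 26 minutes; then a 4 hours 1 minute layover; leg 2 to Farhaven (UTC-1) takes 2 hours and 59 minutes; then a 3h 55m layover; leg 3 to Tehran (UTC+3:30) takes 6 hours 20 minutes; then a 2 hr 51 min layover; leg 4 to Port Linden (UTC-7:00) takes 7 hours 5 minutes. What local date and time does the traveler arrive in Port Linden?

Convert departure to UTC: 19:07 + 10:00 = 05:07 UTC on Jan 20.
Add 14 hours and 26 minutes leg 1 → 19:33 UTC.
Add 4 hours 1 minute layover in Varnholm → 23:34 UTC.
Add 2 hours 59 minutes leg 2 → 02:33 UTC (Jan 21).
Add 3 hours 55 minutes layover in Farhaven → 06:28 UTC.
Add 6 hours 20 minutes leg 3 → 12:48 UTC.
Add 2 hours and 51 minutes layover in Tehran → 15:39 UTC.
Add 7 hours 5 minutes leg 4 → 22:44 UTC.
Port Linden is UTC−7:00, so local arrival = 22:44 − 7:00 = 15:44 on Jan 21.

15:44 on January 21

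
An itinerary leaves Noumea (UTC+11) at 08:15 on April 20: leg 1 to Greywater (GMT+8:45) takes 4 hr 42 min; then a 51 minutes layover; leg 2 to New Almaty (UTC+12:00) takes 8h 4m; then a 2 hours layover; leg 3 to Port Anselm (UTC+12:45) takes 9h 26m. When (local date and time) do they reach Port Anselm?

Convert departure to UTC: 08:15 − 11:00 = 21:15 UTC on Apr 19.
Add 4 hours and 42 minutes leg 1 → 01:57 UTC (Apr 20).
Add 51 minutes layover in Greywater → 02:48 UTC.
Add 8 hours and 4 minutes leg 2 → 10:52 UTC.
Add 2 hours layover in New Almaty → 12:52 UTC.
Add 9 hours 26 minutes leg 3 → 22:18 UTC.
Port Anselm is UTC+12:45, so local arrival = 22:18 + 12:45 = 11:03 on Apr 21.

11:03 on April 21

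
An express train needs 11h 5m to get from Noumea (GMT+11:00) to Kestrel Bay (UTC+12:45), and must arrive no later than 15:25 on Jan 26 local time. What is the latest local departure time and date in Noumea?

02:35 on January 26

Target arrival in UTC: 15:25 − 12:45 = 02:40 on Jan 26.
Subtract 11 hours and 5 minutes → departure 15:35 UTC on Jan 25.
Noumea is UTC+11:00: 15:35 + 11:00 = 02:35 on Jan 26.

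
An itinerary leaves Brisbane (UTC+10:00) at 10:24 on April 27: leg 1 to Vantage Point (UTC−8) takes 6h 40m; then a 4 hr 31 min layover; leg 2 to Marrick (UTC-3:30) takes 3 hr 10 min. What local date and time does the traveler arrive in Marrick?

11:15 on April 27

Convert departure to UTC: 10:24 − 10:00 = 00:24 UTC on Apr 27.
Add 6 hours and 40 minutes leg 1 → 07:04 UTC.
Add 4 hours 31 minutes layover in Vantage Point → 11:35 UTC.
Add 3 hours and 10 minutes leg 2 → 14:45 UTC.
Marrick is UTC−3:30, so local arrival = 14:45 − 3:30 = 11:15 on Apr 27.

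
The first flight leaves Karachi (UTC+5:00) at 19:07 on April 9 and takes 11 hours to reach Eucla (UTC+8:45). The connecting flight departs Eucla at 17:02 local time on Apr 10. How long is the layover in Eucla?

Convert departure to UTC: 19:07 − 5:00 = 14:07 UTC on Apr 9.
Add 11 hours flight time → 01:07 UTC (Apr 10).
Eucla is UTC+8:45, so local arrival = 01:07 + 8:45 = 09:52 on Apr 10.
Layover = 17:02 − 09:52 = 7 hours 10 minutes.

7 hours 10 minutes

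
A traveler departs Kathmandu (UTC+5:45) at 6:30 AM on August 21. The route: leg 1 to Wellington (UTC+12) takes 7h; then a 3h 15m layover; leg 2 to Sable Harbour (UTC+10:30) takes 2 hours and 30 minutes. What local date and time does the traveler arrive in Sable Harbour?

12:00 AM on Aug 22

Convert departure to UTC: 6:30 AM − 5:45 = 12:45 AM UTC on Aug 21.
Add 7 hours leg 1 → 7:45 AM UTC.
Add 3 hours 15 minutes layover in Wellington → 11:00 AM UTC.
Add 2 hours 30 minutes leg 2 → 1:30 PM UTC.
Sable Harbour is UTC+10:30, so local arrival = 1:30 PM + 10:30 = 12:00 AM on Aug 22.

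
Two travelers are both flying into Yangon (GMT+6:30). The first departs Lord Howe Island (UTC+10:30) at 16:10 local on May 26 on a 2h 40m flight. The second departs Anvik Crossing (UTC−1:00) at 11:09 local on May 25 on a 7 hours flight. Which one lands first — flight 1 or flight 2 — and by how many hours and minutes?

the second, by 13 hours 11 minutes

Flight 1 in UTC: 16:10 − 10:30 = 05:40 on May 26.
+2 hours 40 minutes → arrive 08:20 UTC on May 26.
Flight 2 in UTC: 11:09 + 1:00 = 12:09 on May 25.
+7 hours → arrive 19:09 UTC on May 25.
Flight 2 lands earlier by 13 hours 11 minutes.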